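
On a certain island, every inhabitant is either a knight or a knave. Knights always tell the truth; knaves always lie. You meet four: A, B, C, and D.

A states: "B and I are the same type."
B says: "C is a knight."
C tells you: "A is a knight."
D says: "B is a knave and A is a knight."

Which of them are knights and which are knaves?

A: knight, B: knight, C: knight, D: knave

Consider A. Suppose A is a knave.
Then no assignment of the remaining roles makes every statement match its speaker's type — contradiction.
So A is a knight.
With that fixed, C's statement is true, so C is a knight.
With that fixed, B's statement is true, so B is a knight.
With that fixed, D's statement is false, so D is a knave.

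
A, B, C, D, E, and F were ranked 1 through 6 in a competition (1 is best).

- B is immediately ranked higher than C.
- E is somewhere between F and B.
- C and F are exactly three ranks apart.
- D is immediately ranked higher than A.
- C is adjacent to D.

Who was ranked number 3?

With clues 1–4, A, C, D, and E are ruled out for rank 3.
With clues 1–5, F is ruled out for rank 3.
So rank 3 is B.

B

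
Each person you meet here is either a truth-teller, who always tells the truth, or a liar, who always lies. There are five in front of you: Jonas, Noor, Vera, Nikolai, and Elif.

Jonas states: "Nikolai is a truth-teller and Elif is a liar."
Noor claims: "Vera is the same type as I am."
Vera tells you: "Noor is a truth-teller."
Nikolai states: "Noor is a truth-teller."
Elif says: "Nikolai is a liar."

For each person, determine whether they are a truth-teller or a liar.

Jonas: truth-teller, Noor: truth-teller, Vera: truth-teller, Nikolai: truth-teller, Elif: liar

Consider Jonas. Suppose Jonas is a liar.
Then no assignment of the remaining roles makes every statement match its speaker's type — contradiction.
So Jonas is a truth-teller.
Consider Noor. Suppose Noor is a liar.
Then no assignment of the remaining roles makes every statement match its speaker's type — contradiction.
So Noor is a truth-teller.
With that fixed, Vera's statement is true, so Vera is a truth-teller.
With that fixed, Nikolai's statement is true, so Nikolai is a truth-teller.
With that fixed, Elif's statement is false, so Elif is a liar.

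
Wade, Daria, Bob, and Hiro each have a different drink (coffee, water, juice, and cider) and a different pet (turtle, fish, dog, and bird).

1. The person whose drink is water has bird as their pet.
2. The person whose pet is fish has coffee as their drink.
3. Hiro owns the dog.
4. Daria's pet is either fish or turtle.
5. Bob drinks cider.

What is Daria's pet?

With clues 1–3, dog is impossible for Daria's pet.
With clues 1–4, bird is impossible for Daria's pet.
With clues 1–5, turtle is impossible for Daria's pet.
That leaves fish.

fish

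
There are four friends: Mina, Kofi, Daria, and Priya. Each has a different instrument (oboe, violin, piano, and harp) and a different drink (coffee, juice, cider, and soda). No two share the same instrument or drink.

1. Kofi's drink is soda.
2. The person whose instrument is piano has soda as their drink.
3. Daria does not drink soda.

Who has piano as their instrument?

With clues 1–2, Daria, Mina, and Priya are impossible for the one with instrument piano.
That leaves Kofi.

Kofi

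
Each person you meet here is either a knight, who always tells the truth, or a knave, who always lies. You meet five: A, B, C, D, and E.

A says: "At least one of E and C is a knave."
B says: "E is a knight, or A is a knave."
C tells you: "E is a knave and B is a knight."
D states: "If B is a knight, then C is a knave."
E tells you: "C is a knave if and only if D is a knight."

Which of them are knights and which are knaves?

A: knight, B: knight, C: knave, D: knight, E: knight

Consider A. Suppose A is a knave.
Then no assignment of the remaining roles makes every statement match its speaker's type — contradiction.
So A is a knight.
Consider B. Suppose B is a knave.
Then no assignment of the remaining roles makes every statement match its speaker's type — contradiction.
So B is a knight.
Consider C. Suppose C is a knight.
Then no assignment of the remaining roles makes every statement match its speaker's type — contradiction.
So C is a knave.
With that fixed, D's statement is true, so D is a knight.
With that fixed, E's statement is true, so E is a knight.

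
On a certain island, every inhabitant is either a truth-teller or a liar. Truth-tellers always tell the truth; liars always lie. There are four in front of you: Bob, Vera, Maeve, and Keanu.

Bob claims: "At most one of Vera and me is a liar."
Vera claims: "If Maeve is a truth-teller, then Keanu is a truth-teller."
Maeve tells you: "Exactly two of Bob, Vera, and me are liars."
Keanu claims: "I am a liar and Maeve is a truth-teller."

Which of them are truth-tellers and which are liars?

Bob: truth-teller, Vera: truth-teller, Maeve: liar, Keanu: liar

Consider Bob. Suppose Bob is a liar.
Then no assignment of the remaining roles makes every statement match its speaker's type — contradiction.
So Bob is a truth-teller.
Consider Vera. Suppose Vera is a liar.
Then whichever role Maeve has, Maeve's statement has the wrong truth value — contradiction.
So Vera is a truth-teller.
With that fixed, Maeve's statement is false, so Maeve is a liar.
With that fixed, Keanu's statement is false, so Keanu is a liar.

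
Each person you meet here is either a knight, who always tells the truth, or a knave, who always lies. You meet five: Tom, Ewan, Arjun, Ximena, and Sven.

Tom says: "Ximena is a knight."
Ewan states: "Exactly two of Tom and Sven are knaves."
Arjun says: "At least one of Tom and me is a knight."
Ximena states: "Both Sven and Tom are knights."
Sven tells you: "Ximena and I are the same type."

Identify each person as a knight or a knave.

Consider Tom. Suppose Tom is a knave.
Then no assignment of the remaining roles makes every statement match its speaker's type — contradiction.
So Tom is a knight.
With that fixed, Ewan's statement is false, so Ewan is a knave.
With that fixed, Arjun's statement is true, so Arjun is a knight.
Consider Ximena. Suppose Ximena is a knave.
Then Tom's statement comes out false, contradicting Tom being a knight.
So Ximena is a knight.
Consider Sven. Suppose Sven is a knave.
Then Ximena's statement comes out false, contradicting Ximena being a knight.
So Sven is a knight.

Tom: knight, Ewan: knave, Arjun: knight, Ximena: knight, Sven: knight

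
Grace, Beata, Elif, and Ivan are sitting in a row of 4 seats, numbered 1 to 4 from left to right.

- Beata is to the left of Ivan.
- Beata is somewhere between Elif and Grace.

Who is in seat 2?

With clues 1–2, Elif, Grace, and Ivan are ruled out for seat 2.
So seat 2 is Beata.

Beata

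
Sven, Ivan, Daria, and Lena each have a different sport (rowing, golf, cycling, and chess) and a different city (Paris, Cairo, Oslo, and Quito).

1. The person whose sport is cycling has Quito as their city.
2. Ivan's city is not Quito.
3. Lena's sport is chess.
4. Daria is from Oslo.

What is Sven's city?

With clues 1–4, Cairo, Oslo, and Paris are impossible for Sven's city.
That leaves Quito.

Quito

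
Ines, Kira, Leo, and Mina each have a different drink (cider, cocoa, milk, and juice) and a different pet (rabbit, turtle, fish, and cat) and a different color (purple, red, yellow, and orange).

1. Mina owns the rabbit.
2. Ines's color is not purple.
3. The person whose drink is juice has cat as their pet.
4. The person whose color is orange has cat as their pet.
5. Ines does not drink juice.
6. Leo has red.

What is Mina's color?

purple

With clues 1–4, orange is impossible for Mina's color.
With clues 1–6, red and yellow are impossible for Mina's color.
That leaves purple.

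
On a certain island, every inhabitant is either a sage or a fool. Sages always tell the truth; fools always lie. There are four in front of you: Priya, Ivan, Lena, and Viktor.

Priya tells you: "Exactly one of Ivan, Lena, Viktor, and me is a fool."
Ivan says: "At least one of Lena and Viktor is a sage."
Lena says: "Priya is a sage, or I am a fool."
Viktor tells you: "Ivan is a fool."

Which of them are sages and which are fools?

Priya: sage, Ivan: sage, Lena: sage, Viktor: fool

Consider Priya. Suppose Priya is a fool.
Then whichever role Lena has, Lena's statement has the wrong truth value — contradiction.
So Priya is a sage.
With that fixed, Lena's statement is true, so Lena is a sage.
With that fixed, Ivan's statement is true, so Ivan is a sage.
With that fixed, Viktor's statement is false, so Viktor is a fool.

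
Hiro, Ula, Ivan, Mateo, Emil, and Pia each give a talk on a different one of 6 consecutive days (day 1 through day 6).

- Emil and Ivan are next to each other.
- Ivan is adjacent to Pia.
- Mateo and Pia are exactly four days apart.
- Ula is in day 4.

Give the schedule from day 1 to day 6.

Pia, Ivan, Emil, Ula, Mateo, Hiro

From clues 1–2: Ivan is in {2,3,4,5}.
From clues 1–3: Emil is in {3,4}.
From clues 1–4: Pia → day 1, Ivan → day 2, Emil → day 3, Ula → day 4, Mateo → day 5, Hiro → day 6.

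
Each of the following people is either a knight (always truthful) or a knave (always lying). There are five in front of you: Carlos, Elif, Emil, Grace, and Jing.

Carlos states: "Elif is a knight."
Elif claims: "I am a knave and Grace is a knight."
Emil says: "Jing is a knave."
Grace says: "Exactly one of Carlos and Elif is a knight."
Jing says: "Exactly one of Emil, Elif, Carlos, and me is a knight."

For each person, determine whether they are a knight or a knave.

Carlos: knave, Elif: knave, Emil: knave, Grace: knave, Jing: knight

Consider Carlos. Suppose Carlos is a knight.
Then no assignment of the remaining roles makes every statement match its speaker's type — contradiction.
So Carlos is a knave.
Consider Elif. Suppose Elif is a knight.
Then Carlos's statement comes out true, contradicting Carlos being a knave.
So Elif is a knave.
With that fixed, Grace's statement is false, so Grace is a knave.
Consider Emil. Suppose Emil is a knight.
Then whichever role Jing has, Jing's statement has the wrong truth value — contradiction.
So Emil is a knave.
Consider Jing. Suppose Jing is a knave.
Then Emil's statement comes out true, contradicting Emil being a knave.
So Jing is a knight.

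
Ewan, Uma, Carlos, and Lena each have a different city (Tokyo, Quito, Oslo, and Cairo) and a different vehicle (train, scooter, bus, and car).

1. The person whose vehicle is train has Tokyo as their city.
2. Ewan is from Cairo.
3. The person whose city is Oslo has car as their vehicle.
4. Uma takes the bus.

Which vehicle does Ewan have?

scooter

With clues 1–2, train is impossible for Ewan's vehicle.
With clues 1–3, car is impossible for Ewan's vehicle.
With clues 1–4, bus is impossible for Ewan's vehicle.
That leaves scooter.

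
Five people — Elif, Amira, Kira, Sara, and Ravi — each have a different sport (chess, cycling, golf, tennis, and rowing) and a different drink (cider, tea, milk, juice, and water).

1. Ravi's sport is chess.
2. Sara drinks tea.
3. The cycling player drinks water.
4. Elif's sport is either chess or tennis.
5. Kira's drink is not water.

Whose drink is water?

With clues 1–2, Sara is impossible for the one with drink water.
With clues 1–3, Ravi is impossible for the one with drink water.
With clues 1–4, Elif is impossible for the one with drink water.
With clues 1–5, Kira is impossible for the one with drink water.
That leaves Amira.

Amira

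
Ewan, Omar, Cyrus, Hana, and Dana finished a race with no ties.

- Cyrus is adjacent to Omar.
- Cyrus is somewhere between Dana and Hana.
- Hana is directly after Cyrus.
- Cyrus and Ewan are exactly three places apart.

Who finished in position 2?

With clues 1–3, Cyrus and Hana are ruled out for place 2.
With clues 1–4, Ewan and Omar are ruled out for place 2.
So place 2 is Dana.

Dana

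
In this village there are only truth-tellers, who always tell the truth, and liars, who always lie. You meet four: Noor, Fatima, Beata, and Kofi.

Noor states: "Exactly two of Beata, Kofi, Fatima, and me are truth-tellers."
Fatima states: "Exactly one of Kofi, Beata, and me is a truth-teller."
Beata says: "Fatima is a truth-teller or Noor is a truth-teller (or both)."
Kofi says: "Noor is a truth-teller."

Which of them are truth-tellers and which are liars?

Noor: liar, Fatima: liar, Beata: liar, Kofi: liar

Consider Noor. Suppose Noor is a truth-teller.
Then no assignment of the remaining roles makes every statement match its speaker's type — contradiction.
So Noor is a liar.
With that fixed, Kofi's statement is false, so Kofi is a liar.
Consider Fatima. Suppose Fatima is a truth-teller.
Then no assignment of the remaining roles makes every statement match its speaker's type — contradiction.
So Fatima is a liar.
With that fixed, Beata's statement is false, so Beata is a liar.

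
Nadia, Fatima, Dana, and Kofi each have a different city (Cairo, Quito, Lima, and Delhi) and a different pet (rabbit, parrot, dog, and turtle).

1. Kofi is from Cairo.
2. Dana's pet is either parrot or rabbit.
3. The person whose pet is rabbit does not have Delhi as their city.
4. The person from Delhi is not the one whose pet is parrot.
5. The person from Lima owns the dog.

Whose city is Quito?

Clue 1 rules out Kofi for the one with city Quito.
With clues 1–5, Fatima and Nadia are impossible for the one with city Quito.
That leaves Dana.

Dana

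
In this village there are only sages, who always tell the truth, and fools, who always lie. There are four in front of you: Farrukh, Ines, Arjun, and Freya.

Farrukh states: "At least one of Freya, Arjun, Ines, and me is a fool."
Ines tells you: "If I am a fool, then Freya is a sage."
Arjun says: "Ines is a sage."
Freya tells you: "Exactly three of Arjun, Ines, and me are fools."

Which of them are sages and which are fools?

Consider Farrukh. Suppose Farrukh is a fool.
Then Farrukh's own statement would have to be false, but it can't be — contradiction.
So Farrukh is a sage.
Consider Ines. Suppose Ines is a fool.
Then no assignment of the remaining roles makes every statement match its speaker's type — contradiction.
So Ines is a sage.
With that fixed, Arjun's statement is true, so Arjun is a sage.
With that fixed, Freya's statement is false, so Freya is a fool.

Farrukh: sage, Ines: sage, Arjun: sage, Freya: fool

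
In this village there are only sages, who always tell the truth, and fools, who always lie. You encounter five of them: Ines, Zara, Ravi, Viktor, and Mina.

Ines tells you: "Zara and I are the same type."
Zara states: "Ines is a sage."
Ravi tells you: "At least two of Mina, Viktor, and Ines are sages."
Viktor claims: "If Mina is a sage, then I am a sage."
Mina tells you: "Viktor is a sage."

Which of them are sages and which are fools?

Ines: sage, Zara: sage, Ravi: sage, Viktor: sage, Mina: sage

Consider Ines. Suppose Ines is a fool.
Then no assignment of the remaining roles makes every statement match its speaker's type — contradiction.
So Ines is a sage.
With that fixed, Zara's statement is true, so Zara is a sage.
Consider Ravi. Suppose Ravi is a fool.
Then no assignment of the remaining roles makes every statement match its speaker's type — contradiction.
So Ravi is a sage.
Consider Viktor. Suppose Viktor is a fool.
Then no assignment of the remaining roles makes every statement match its speaker's type — contradiction.
So Viktor is a sage.
With that fixed, Mina's statement is true, so Mina is a sage.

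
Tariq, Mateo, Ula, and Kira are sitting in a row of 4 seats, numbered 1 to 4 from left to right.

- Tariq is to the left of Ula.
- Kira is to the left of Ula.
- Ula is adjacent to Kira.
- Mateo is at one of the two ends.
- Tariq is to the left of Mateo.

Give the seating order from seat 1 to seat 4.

Tariq, Kira, Ula, Mateo

From clue 1: Tariq is in {1,2,3}.
From clues 1–2: Ula is in {3,4}.
From clues 1–3: Tariq is in {1,2}.
From clues 1–5: Tariq → seat 1, Kira → seat 2, Ula → seat 3, Mateo → seat 4.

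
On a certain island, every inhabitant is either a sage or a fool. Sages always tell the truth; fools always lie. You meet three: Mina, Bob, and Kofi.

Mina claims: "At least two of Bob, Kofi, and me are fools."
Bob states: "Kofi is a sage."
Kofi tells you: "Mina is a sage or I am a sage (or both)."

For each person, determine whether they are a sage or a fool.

Mina: fool, Bob: sage, Kofi: sage

Consider Mina. Suppose Mina is a sage.
Then no assignment of the remaining roles makes every statement match its speaker's type — contradiction.
So Mina is a fool.
Consider Bob. Suppose Bob is a fool.
Then Mina's statement comes out true, contradicting Mina being a fool.
So Bob is a sage.
Consider Kofi. Suppose Kofi is a fool.
Then Mina's statement comes out true, contradicting Mina being a fool.
So Kofi is a sage.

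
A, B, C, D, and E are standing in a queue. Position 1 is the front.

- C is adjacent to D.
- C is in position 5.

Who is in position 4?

With clues 1–2, A, B, C, and E are ruled out for position 4.
So position 4 is D.

D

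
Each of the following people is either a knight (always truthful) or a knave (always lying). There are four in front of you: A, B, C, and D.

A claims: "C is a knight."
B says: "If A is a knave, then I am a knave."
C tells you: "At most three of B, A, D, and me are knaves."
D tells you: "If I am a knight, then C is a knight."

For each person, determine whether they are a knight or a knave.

A: knight, B: knight, C: knight, D: knight

Consider A. Suppose A is a knave.
Then whichever role B has, B's statement has the wrong truth value — contradiction.
So A is a knight.
With that fixed, B's statement is true, so B is a knight.
With that fixed, C's statement is true, so C is a knight.
With that fixed, D's statement is true, so D is a knight.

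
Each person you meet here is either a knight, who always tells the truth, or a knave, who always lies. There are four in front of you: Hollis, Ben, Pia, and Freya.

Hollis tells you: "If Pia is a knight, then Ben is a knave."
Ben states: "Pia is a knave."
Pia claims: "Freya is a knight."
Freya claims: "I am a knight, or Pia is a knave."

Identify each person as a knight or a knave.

Consider Hollis. Suppose Hollis is a knave.
Then no assignment of the remaining roles makes every statement match its speaker's type — contradiction.
So Hollis is a knight.
Consider Ben. Suppose Ben is a knight.
Then no assignment of the remaining roles makes every statement match its speaker's type — contradiction.
So Ben is a knave.
Consider Pia. Suppose Pia is a knave.
Then Ben's statement comes out true, contradicting Ben being a knave.
So Pia is a knight.
Consider Freya. Suppose Freya is a knave.
Then Pia's statement comes out false, contradicting Pia being a knight.
So Freya is a knight.

Hollis: knight, Ben: knave, Pia: knight, Freya: knight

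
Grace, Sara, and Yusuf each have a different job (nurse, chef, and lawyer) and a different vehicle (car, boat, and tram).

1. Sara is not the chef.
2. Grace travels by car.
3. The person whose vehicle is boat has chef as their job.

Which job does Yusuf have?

chef

With clues 1–3, lawyer and nurse are impossible for Yusuf's job.
That leaves chef.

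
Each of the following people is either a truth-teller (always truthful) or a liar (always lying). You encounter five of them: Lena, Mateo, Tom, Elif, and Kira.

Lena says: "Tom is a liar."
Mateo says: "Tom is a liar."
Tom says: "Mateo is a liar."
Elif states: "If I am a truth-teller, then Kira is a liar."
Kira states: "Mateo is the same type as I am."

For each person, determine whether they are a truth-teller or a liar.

Consider Lena. Suppose Lena is a liar.
Then no assignment of the remaining roles makes every statement match its speaker's type — contradiction.
So Lena is a truth-teller.
Consider Mateo. Suppose Mateo is a liar.
Then whichever role Kira has, Kira's statement has the wrong truth value — contradiction.
So Mateo is a truth-teller.
With that fixed, Tom's statement is false, so Tom is a liar.
Consider Elif. Suppose Elif is a liar.
Then Elif's own statement would have to be false, but it can't be — contradiction.
So Elif is a truth-teller.
Consider Kira. Suppose Kira is a truth-teller.
Then Elif's statement comes out false, contradicting Elif being a truth-teller.
So Kira is a liar.

Lena: truth-teller, Mateo: truth-teller, Tom: liar, Elif: truth-teller, Kira: liar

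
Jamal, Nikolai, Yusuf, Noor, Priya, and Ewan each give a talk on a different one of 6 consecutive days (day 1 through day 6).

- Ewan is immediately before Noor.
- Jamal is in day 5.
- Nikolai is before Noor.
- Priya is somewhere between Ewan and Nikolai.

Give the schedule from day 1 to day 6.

From clue 1: Noor is in {2,3,4,5,6}.
From clues 1–2: Jamal → day 5.
From clues 1–3: Nikolai is in {1,2}.
From clues 1–4: Nikolai → day 1, Priya → day 2, Ewan → day 3, Noor → day 4, Yusuf → day 6.

Nikolai, Priya, Ewan, Noor, Jamal, Yusuf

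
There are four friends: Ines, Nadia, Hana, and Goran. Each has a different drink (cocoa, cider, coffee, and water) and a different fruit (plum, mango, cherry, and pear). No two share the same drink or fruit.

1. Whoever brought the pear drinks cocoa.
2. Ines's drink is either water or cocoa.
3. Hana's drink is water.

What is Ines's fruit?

With clues 1–3, cherry, mango, and plum are impossible for Ines's fruit.
That leaves pear.

pear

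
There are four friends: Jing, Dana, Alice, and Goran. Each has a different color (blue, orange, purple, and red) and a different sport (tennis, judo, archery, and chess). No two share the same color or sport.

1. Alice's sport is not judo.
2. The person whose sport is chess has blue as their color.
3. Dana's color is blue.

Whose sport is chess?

Dana

With clues 1–3, Alice, Goran, and Jing are impossible for the one with sport chess.
That leaves Dana.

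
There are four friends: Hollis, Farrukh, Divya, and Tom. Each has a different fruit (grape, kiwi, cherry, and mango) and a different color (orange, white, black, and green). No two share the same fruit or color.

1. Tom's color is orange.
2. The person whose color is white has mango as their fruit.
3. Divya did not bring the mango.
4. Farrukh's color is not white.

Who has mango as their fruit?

With clues 1–2, Tom is impossible for the one with fruit mango.
With clues 1–3, Divya is impossible for the one with fruit mango.
With clues 1–4, Farrukh is impossible for the one with fruit mango.
That leaves Hollis.

Hollis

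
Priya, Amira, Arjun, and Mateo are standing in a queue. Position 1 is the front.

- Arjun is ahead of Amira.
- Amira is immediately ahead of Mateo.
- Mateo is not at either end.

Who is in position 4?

Priya

With clue 1, Arjun is ruled out for position 4.
With clues 1–2, Amira is ruled out for position 4.
With clues 1–3, Mateo is ruled out for position 4.
So position 4 is Priya.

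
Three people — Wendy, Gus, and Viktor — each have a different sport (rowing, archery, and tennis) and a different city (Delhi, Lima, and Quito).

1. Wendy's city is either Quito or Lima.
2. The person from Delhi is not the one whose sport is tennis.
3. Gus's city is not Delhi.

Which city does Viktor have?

With clues 1–3, Lima and Quito are impossible for Viktor's city.
That leaves Delhi.

Delhi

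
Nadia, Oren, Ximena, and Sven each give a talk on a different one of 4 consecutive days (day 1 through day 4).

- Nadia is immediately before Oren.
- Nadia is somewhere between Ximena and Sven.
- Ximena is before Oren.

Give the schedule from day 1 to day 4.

From clue 1: Nadia is in {1,2,3}.
From clues 1–2: Nadia → day 2, Oren → day 3.
From clues 1–3: Ximena → day 1, Sven → day 4.

Ximena, Nadia, Oren, Sven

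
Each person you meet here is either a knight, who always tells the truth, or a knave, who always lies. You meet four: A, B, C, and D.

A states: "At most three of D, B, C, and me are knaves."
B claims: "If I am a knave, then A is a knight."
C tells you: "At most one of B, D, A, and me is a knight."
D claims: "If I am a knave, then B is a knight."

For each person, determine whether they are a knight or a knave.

A: knight, B: knight, C: knave, D: knight

Consider A. Suppose A is a knave.
Then no assignment of the remaining roles makes every statement match its speaker's type — contradiction.
So A is a knight.
With that fixed, B's statement is true, so B is a knight.
With that fixed, C's statement is false, so C is a knave.
With that fixed, D's statement is true, so D is a knight.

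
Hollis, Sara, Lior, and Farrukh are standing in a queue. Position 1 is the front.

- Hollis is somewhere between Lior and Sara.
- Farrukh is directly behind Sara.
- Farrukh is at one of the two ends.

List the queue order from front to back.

From clue 1: Hollis is in {2,3}.
From clues 1–3: Lior → position 1, Hollis → position 2, Sara → position 3, Farrukh → position 4.

Lior, Hollis, Sara, Farrukh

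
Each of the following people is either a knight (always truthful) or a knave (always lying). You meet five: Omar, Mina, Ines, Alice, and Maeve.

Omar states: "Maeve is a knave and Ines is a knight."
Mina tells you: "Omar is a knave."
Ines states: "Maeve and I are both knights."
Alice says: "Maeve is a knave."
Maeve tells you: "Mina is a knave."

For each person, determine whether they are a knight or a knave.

Omar: knave, Mina: knight, Ines: knave, Alice: knight, Maeve: knave

Consider Omar. Suppose Omar is a knight.
Then no assignment of the remaining roles makes every statement match its speaker's type — contradiction.
So Omar is a knave.
With that fixed, Mina's statement is true, so Mina is a knight.
With that fixed, Maeve's statement is false, so Maeve is a knave.
With that fixed, Ines's statement is false, so Ines is a knave.
With that fixed, Alice's statement is true, so Alice is a knight.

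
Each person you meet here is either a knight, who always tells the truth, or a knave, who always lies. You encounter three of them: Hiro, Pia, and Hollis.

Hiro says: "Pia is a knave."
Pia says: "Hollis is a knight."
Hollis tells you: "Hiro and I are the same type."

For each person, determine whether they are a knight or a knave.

Consider Hiro. Suppose Hiro is a knave.
Then whichever role Hollis has, Hollis's statement has the wrong truth value — contradiction.
So Hiro is a knight.
Consider Pia. Suppose Pia is a knight.
Then Hiro's statement comes out false, contradicting Hiro being a knight.
So Pia is a knave.
Consider Hollis. Suppose Hollis is a knight.
Then Pia's statement comes out true, contradicting Pia being a knave.
So Hollis is a knave.

Hiro: knight, Pia: knave, Hollis: knave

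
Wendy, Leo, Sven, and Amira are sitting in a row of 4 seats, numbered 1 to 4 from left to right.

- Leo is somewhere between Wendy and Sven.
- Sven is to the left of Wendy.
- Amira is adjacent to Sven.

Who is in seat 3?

With clues 1–2, Sven is ruled out for seat 3.
With clues 1–3, Amira and Wendy are ruled out for seat 3.
So seat 3 is Leo.

Leo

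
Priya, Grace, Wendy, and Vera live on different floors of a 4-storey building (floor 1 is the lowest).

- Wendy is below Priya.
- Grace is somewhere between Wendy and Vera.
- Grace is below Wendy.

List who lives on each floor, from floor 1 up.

From clue 1: Priya is in {2,3,4}.
From clues 1–2: Grace is in {2,3}.
From clues 1–3: Vera → floor 1, Grace → floor 2, Wendy → floor 3, Priya → floor 4.

Vera, Grace, Wendy, Priya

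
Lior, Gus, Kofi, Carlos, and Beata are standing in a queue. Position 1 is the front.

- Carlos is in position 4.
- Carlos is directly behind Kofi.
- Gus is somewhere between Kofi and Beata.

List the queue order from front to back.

Beata, Gus, Kofi, Carlos, Lior

From clue 1: Carlos → position 4.
From clues 1–2: Kofi → position 3.
From clues 1–3: Beata → position 1, Gus → position 2, Lior → position 5.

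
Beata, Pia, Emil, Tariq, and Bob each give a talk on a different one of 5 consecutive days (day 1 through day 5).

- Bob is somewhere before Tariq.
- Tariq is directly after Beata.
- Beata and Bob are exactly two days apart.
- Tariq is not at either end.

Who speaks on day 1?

With clue 1, Tariq is ruled out for day 1.
With clues 1–2, Beata is ruled out for day 1.
With clues 1–4, Emil and Pia are ruled out for day 1.
So day 1 is Bob.

Bob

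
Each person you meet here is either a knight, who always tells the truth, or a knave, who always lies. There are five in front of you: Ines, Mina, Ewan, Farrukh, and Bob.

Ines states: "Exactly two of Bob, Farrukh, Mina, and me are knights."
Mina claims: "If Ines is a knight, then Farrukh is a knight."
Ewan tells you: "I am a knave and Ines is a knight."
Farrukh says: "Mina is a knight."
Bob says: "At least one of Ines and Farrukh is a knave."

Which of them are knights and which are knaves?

Consider Ines. Suppose Ines is a knight.
Then whichever role Ewan has, Ewan's statement has the wrong truth value — contradiction.
So Ines is a knave.
With that fixed, Mina's statement is true, so Mina is a knight.
With that fixed, Ewan's statement is false, so Ewan is a knave.
With that fixed, Farrukh's statement is true, so Farrukh is a knight.
With that fixed, Bob's statement is true, so Bob is a knight.

Ines: knave, Mina: knight, Ewan: knave, Farrukh: knight, Bob: knight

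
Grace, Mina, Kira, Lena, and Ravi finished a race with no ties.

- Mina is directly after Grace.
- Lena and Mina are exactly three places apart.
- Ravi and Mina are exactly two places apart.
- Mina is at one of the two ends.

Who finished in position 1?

Kira

With clue 1, Mina is ruled out for place 1.
With clues 1–3, Ravi is ruled out for place 1.
With clues 1–4, Grace and Lena are ruled out for place 1.
So place 1 is Kira.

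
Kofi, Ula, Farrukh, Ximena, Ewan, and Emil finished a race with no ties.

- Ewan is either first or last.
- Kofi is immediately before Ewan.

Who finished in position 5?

With clue 1, Ewan is ruled out for place 5.
With clues 1–2, Emil, Farrukh, Ula, and Ximena are ruled out for place 5.
So place 5 is Kofi.

Kofi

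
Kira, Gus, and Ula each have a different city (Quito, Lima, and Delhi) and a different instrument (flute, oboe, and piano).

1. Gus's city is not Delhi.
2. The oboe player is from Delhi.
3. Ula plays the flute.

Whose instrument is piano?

Gus

With clues 1–3, Kira and Ula are impossible for the one with instrument piano.
That leaves Gus.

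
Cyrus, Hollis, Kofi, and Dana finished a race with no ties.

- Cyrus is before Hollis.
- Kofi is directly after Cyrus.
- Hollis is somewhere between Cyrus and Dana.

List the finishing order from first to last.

From clue 1: Cyrus is in {1,2,3}.
From clues 1–2: Cyrus is in {1,2}.
From clues 1–3: Cyrus → place 1, Kofi → place 2, Hollis → place 3, Dana → place 4.

Cyrus, Kofi, Hollis, Dana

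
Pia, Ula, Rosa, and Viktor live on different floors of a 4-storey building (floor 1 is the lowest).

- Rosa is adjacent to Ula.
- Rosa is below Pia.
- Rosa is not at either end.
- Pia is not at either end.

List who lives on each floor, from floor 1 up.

From clues 1–2: Pia is in {3,4}.
From clues 1–4: Ula → floor 1, Rosa → floor 2, Pia → floor 3, Viktor → floor 4.

Ula, Rosa, Pia, Viktor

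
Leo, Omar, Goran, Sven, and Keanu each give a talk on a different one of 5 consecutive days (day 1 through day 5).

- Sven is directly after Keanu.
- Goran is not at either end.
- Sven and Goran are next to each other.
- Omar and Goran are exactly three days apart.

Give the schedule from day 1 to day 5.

Omar, Keanu, Sven, Goran, Leo

From clue 1: Sven is in {2,3,4,5}.
From clues 1–2: Goran is in {2,3,4}.
From clues 1–3: Goran is in {3,4}.
From clues 1–4: Omar → day 1, Keanu → day 2, Sven → day 3, Goran → day 4, Leo → day 5.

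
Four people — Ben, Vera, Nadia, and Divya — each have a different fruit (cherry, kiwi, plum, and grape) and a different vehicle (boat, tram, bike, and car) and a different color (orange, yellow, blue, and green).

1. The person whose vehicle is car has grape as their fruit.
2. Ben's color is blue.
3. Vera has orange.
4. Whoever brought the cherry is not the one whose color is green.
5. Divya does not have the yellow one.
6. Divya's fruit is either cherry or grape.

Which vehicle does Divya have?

car

With clues 1–6, bike, boat, and tram are impossible for Divya's vehicle.
That leaves car.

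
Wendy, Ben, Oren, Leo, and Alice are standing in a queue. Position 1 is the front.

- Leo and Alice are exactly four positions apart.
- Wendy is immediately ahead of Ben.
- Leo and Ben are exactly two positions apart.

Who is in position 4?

Oren

With clue 1, Alice and Leo are ruled out for position 4.
With clues 1–2, Wendy is ruled out for position 4.
With clues 1–3, Ben is ruled out for position 4.
So position 4 is Oren.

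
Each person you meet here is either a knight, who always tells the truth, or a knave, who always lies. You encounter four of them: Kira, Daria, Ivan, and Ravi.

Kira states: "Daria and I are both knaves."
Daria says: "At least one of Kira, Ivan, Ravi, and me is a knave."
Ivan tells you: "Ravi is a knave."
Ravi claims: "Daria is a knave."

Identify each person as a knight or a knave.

Kira: knave, Daria: knight, Ivan: knight, Ravi: knave

Consider Kira. Suppose Kira is a knight.
Then Kira's own statement would have to be true, but it can't be — contradiction.
So Kira is a knave.
With that fixed, Daria's statement is true, so Daria is a knight.
With that fixed, Ravi's statement is false, so Ravi is a knave.
With that fixed, Ivan's statement is true, so Ivan is a knight.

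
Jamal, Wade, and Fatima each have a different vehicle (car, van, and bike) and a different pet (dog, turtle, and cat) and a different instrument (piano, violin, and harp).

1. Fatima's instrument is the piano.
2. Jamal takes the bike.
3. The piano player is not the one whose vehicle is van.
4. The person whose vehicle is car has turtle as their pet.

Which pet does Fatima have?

turtle

With clues 1–4, cat and dog are impossible for Fatima's pet.
That leaves turtle.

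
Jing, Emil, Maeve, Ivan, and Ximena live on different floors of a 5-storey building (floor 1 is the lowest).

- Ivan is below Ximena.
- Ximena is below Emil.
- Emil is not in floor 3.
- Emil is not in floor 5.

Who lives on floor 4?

With clues 1–2, Ivan is ruled out for floor 4.
With clues 1–4, Jing, Maeve, and Ximena are ruled out for floor 4.
So floor 4 is Emil.

Emil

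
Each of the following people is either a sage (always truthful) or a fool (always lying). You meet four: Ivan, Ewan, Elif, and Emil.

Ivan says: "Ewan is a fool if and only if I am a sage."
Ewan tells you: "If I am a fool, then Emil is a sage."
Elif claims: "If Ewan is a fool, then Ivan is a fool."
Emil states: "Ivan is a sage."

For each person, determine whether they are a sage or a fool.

Ivan: fool, Ewan: fool, Elif: sage, Emil: fool

Consider Ivan. Suppose Ivan is a sage.
Then no assignment of the remaining roles makes every statement match its speaker's type — contradiction.
So Ivan is a fool.
With that fixed, Elif's statement is true, so Elif is a sage.
With that fixed, Emil's statement is false, so Emil is a fool.
Consider Ewan. Suppose Ewan is a sage.
Then Ivan's statement comes out true, contradicting Ivan being a fool.
So Ewan is a fool.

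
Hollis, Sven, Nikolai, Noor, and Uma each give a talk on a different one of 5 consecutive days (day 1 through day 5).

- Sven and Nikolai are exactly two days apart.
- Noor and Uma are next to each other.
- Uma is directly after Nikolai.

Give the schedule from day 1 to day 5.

From clues 1–2: Hollis is in {2,4}.
From clues 1–3: Sven → day 1, Hollis → day 2, Nikolai → day 3, Uma → day 4, Noor → day 5.

Sven, Hollis, Nikolai, Uma, Noor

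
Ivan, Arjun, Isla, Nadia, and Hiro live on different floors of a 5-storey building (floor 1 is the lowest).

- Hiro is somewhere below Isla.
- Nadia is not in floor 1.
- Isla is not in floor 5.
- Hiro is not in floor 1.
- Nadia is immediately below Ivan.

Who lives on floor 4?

Nadia

With clues 1–3, Hiro is ruled out for floor 4.
With clues 1–5, Arjun, Isla, and Ivan are ruled out for floor 4.
So floor 4 is Nadia.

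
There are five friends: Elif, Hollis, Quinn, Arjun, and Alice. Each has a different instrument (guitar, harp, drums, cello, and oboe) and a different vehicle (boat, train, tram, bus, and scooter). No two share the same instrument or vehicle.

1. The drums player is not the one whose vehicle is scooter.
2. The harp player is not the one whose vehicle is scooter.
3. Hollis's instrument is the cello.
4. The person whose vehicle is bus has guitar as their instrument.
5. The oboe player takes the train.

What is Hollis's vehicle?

scooter

With clues 1–4, bus is impossible for Hollis's vehicle.
With clues 1–5, boat, train, and tram are impossible for Hollis's vehicle.
That leaves scooter.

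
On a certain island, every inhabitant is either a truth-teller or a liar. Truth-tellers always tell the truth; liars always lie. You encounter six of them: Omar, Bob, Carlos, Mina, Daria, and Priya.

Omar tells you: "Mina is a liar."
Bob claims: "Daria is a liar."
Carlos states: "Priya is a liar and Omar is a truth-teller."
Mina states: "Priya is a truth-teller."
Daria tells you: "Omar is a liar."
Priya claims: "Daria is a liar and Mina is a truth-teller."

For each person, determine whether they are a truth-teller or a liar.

Consider Omar. Suppose Omar is a liar.
Then no assignment of the remaining roles makes every statement match its speaker's type — contradiction.
So Omar is a truth-teller.
With that fixed, Daria's statement is false, so Daria is a liar.
With that fixed, Bob's statement is true, so Bob is a truth-teller.
Consider Carlos. Suppose Carlos is a liar.
Then no assignment of the remaining roles makes every statement match its speaker's type — contradiction.
So Carlos is a truth-teller.
Consider Mina. Suppose Mina is a truth-teller.
Then Omar's statement comes out false, contradicting Omar being a truth-teller.
So Mina is a liar.
With that fixed, Priya's statement is false, so Priya is a liar.

Omar: truth-teller, Bob: truth-teller, Carlos: truth-teller, Mina: liar, Daria: liar, Priya: liar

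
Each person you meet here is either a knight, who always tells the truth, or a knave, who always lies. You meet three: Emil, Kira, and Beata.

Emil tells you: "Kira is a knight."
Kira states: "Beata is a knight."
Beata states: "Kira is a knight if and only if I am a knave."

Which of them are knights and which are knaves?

Consider Emil. Suppose Emil is a knight.
Then no assignment of the remaining roles makes every statement match its speaker's type — contradiction.
So Emil is a knave.
Consider Kira. Suppose Kira is a knight.
Then Emil's statement comes out true, contradicting Emil being a knave.
So Kira is a knave.
Consider Beata. Suppose Beata is a knight.
Then Kira's statement comes out true, contradicting Kira being a knave.
So Beata is a knave.

Emil: knave, Kira: knave, Beata: knave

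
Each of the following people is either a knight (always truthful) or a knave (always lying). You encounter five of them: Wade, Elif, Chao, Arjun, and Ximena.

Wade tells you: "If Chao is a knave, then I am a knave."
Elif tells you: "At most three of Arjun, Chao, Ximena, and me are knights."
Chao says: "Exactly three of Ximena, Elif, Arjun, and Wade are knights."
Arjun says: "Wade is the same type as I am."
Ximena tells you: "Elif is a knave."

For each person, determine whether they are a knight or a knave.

Consider Wade. Suppose Wade is a knave.
Then Wade's own statement would have to be false, but it can't be — contradiction.
So Wade is a knight.
Consider Elif. Suppose Elif is a knave.
Then Elif's own statement would have to be false, but it can't be — contradiction.
So Elif is a knight.
With that fixed, Ximena's statement is false, so Ximena is a knave.
Consider Chao. Suppose Chao is a knave.
Then Wade's statement comes out false, contradicting Wade being a knight.
So Chao is a knight.
Consider Arjun. Suppose Arjun is a knave.
Then Chao's statement comes out false, contradicting Chao being a knight.
So Arjun is a knight.

Wade: knight, Elif: knight, Chao: knight, Arjun: knight, Ximena: knave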